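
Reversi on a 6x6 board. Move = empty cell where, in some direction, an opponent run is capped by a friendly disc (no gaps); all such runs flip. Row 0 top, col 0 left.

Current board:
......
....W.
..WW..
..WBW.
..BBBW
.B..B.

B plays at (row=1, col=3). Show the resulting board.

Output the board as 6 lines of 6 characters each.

Answer: ......
...BW.
..WB..
..WBW.
..BBBW
.B..B.

Derivation:
Place B at (1,3); scan 8 dirs for brackets.
Dir NW: first cell '.' (not opp) -> no flip
Dir N: first cell '.' (not opp) -> no flip
Dir NE: first cell '.' (not opp) -> no flip
Dir W: first cell '.' (not opp) -> no flip
Dir E: opp run (1,4), next='.' -> no flip
Dir SW: opp run (2,2), next='.' -> no flip
Dir S: opp run (2,3) capped by B -> flip
Dir SE: first cell '.' (not opp) -> no flip
All flips: (2,3)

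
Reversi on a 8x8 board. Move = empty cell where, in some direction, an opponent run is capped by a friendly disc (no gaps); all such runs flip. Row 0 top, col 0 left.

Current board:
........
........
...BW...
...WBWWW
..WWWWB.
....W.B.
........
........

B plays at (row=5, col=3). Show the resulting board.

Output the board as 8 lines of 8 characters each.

Answer: ........
........
...BW...
...BBWWW
..WBWWB.
...BW.B.
........
........

Derivation:
Place B at (5,3); scan 8 dirs for brackets.
Dir NW: opp run (4,2), next='.' -> no flip
Dir N: opp run (4,3) (3,3) capped by B -> flip
Dir NE: opp run (4,4) (3,5), next='.' -> no flip
Dir W: first cell '.' (not opp) -> no flip
Dir E: opp run (5,4), next='.' -> no flip
Dir SW: first cell '.' (not opp) -> no flip
Dir S: first cell '.' (not opp) -> no flip
Dir SE: first cell '.' (not opp) -> no flip
All flips: (3,3) (4,3)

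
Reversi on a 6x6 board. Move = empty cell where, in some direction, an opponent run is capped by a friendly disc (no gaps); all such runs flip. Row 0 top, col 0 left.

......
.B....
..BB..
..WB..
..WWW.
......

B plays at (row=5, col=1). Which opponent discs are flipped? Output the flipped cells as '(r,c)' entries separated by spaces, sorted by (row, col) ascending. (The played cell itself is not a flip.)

Dir NW: first cell '.' (not opp) -> no flip
Dir N: first cell '.' (not opp) -> no flip
Dir NE: opp run (4,2) capped by B -> flip
Dir W: first cell '.' (not opp) -> no flip
Dir E: first cell '.' (not opp) -> no flip
Dir SW: edge -> no flip
Dir S: edge -> no flip
Dir SE: edge -> no flip

Answer: (4,2)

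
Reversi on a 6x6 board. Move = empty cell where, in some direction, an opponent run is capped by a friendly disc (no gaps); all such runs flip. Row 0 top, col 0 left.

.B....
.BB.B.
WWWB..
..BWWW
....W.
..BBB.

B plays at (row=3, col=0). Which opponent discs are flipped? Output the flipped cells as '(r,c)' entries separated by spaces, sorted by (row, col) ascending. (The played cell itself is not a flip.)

Dir NW: edge -> no flip
Dir N: opp run (2,0), next='.' -> no flip
Dir NE: opp run (2,1) capped by B -> flip
Dir W: edge -> no flip
Dir E: first cell '.' (not opp) -> no flip
Dir SW: edge -> no flip
Dir S: first cell '.' (not opp) -> no flip
Dir SE: first cell '.' (not opp) -> no flip

Answer: (2,1)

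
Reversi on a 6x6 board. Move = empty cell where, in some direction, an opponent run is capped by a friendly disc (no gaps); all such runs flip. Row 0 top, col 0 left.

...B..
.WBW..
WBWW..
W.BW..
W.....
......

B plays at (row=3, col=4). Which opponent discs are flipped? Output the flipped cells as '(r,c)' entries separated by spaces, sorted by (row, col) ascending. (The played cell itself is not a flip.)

Answer: (2,3) (3,3)

Derivation:
Dir NW: opp run (2,3) capped by B -> flip
Dir N: first cell '.' (not opp) -> no flip
Dir NE: first cell '.' (not opp) -> no flip
Dir W: opp run (3,3) capped by B -> flip
Dir E: first cell '.' (not opp) -> no flip
Dir SW: first cell '.' (not opp) -> no flip
Dir S: first cell '.' (not opp) -> no flip
Dir SE: first cell '.' (not opp) -> no flip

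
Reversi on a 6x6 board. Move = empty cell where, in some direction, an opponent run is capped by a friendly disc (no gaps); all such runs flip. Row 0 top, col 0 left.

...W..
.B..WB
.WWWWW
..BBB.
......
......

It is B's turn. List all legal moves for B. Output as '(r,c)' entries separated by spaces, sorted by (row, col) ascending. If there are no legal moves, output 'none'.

Answer: (0,4) (0,5) (1,0) (1,2) (1,3) (3,1) (3,5)

Derivation:
(0,2): no bracket -> illegal
(0,4): flips 2 -> legal
(0,5): flips 2 -> legal
(1,0): flips 1 -> legal
(1,2): flips 2 -> legal
(1,3): flips 2 -> legal
(2,0): no bracket -> illegal
(3,0): no bracket -> illegal
(3,1): flips 1 -> legal
(3,5): flips 1 -> legal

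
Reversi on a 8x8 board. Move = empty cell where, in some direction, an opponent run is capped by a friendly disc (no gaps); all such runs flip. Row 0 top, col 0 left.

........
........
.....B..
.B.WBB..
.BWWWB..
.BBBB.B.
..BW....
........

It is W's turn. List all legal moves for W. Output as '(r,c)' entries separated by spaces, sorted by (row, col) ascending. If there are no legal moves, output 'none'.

Answer: (1,6) (2,0) (2,4) (2,6) (3,0) (3,6) (4,0) (4,6) (6,0) (6,1) (6,4) (6,5) (7,1) (7,2)

Derivation:
(1,4): no bracket -> illegal
(1,5): no bracket -> illegal
(1,6): flips 2 -> legal
(2,0): flips 1 -> legal
(2,1): no bracket -> illegal
(2,2): no bracket -> illegal
(2,3): no bracket -> illegal
(2,4): flips 1 -> legal
(2,6): flips 1 -> legal
(3,0): flips 2 -> legal
(3,2): no bracket -> illegal
(3,6): flips 4 -> legal
(4,0): flips 1 -> legal
(4,6): flips 1 -> legal
(4,7): no bracket -> illegal
(5,0): no bracket -> illegal
(5,5): no bracket -> illegal
(5,7): no bracket -> illegal
(6,0): flips 1 -> legal
(6,1): flips 2 -> legal
(6,4): flips 2 -> legal
(6,5): flips 1 -> legal
(6,6): no bracket -> illegal
(6,7): no bracket -> illegal
(7,1): flips 2 -> legal
(7,2): flips 2 -> legal
(7,3): no bracket -> illegal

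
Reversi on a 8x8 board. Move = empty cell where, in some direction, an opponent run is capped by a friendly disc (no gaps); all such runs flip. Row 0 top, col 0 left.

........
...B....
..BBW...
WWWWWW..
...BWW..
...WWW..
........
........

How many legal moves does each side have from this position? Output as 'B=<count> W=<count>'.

Answer: B=10 W=9

Derivation:
-- B to move --
(1,4): no bracket -> illegal
(1,5): no bracket -> illegal
(2,0): no bracket -> illegal
(2,1): flips 1 -> legal
(2,5): flips 2 -> legal
(2,6): no bracket -> illegal
(3,6): no bracket -> illegal
(4,0): flips 1 -> legal
(4,1): flips 1 -> legal
(4,2): flips 1 -> legal
(4,6): flips 4 -> legal
(5,2): no bracket -> illegal
(5,6): flips 2 -> legal
(6,2): no bracket -> illegal
(6,3): flips 1 -> legal
(6,4): no bracket -> illegal
(6,5): flips 1 -> legal
(6,6): flips 3 -> legal
B mobility = 10
-- W to move --
(0,2): flips 1 -> legal
(0,3): flips 2 -> legal
(0,4): flips 2 -> legal
(1,1): flips 1 -> legal
(1,2): flips 2 -> legal
(1,4): flips 1 -> legal
(2,1): flips 2 -> legal
(4,2): flips 1 -> legal
(5,2): flips 1 -> legal
W mobility = 9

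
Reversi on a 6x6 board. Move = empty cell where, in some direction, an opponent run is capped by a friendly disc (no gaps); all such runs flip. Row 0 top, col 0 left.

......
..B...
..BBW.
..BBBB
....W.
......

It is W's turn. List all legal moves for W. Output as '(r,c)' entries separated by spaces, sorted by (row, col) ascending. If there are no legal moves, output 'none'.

Answer: (1,1) (2,1) (4,2)

Derivation:
(0,1): no bracket -> illegal
(0,2): no bracket -> illegal
(0,3): no bracket -> illegal
(1,1): flips 2 -> legal
(1,3): no bracket -> illegal
(1,4): no bracket -> illegal
(2,1): flips 2 -> legal
(2,5): no bracket -> illegal
(3,1): no bracket -> illegal
(4,1): no bracket -> illegal
(4,2): flips 1 -> legal
(4,3): no bracket -> illegal
(4,5): no bracket -> illegal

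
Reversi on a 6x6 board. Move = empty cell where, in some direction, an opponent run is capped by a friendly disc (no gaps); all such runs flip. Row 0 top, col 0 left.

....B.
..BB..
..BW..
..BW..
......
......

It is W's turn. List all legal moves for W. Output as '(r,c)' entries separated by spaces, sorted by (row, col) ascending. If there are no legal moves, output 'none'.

(0,1): flips 1 -> legal
(0,2): no bracket -> illegal
(0,3): flips 1 -> legal
(0,5): no bracket -> illegal
(1,1): flips 1 -> legal
(1,4): no bracket -> illegal
(1,5): no bracket -> illegal
(2,1): flips 1 -> legal
(2,4): no bracket -> illegal
(3,1): flips 1 -> legal
(4,1): flips 1 -> legal
(4,2): no bracket -> illegal
(4,3): no bracket -> illegal

Answer: (0,1) (0,3) (1,1) (2,1) (3,1) (4,1)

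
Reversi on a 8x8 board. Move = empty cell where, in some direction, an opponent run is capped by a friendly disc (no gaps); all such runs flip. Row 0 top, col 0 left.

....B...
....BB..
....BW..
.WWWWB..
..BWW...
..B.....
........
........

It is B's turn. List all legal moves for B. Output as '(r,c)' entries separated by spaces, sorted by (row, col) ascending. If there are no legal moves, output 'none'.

Answer: (1,6) (2,0) (2,2) (2,6) (3,0) (3,6) (4,5) (5,3) (5,4)

Derivation:
(1,6): flips 3 -> legal
(2,0): flips 1 -> legal
(2,1): no bracket -> illegal
(2,2): flips 1 -> legal
(2,3): no bracket -> illegal
(2,6): flips 1 -> legal
(3,0): flips 4 -> legal
(3,6): flips 1 -> legal
(4,0): no bracket -> illegal
(4,1): no bracket -> illegal
(4,5): flips 2 -> legal
(5,3): flips 1 -> legal
(5,4): flips 2 -> legal
(5,5): no bracket -> illegal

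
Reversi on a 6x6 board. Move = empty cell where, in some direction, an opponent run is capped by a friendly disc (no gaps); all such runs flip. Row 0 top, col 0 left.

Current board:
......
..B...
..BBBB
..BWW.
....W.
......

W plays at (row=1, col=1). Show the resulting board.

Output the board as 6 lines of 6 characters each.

Place W at (1,1); scan 8 dirs for brackets.
Dir NW: first cell '.' (not opp) -> no flip
Dir N: first cell '.' (not opp) -> no flip
Dir NE: first cell '.' (not opp) -> no flip
Dir W: first cell '.' (not opp) -> no flip
Dir E: opp run (1,2), next='.' -> no flip
Dir SW: first cell '.' (not opp) -> no flip
Dir S: first cell '.' (not opp) -> no flip
Dir SE: opp run (2,2) capped by W -> flip
All flips: (2,2)

Answer: ......
.WB...
..WBBB
..BWW.
....W.
......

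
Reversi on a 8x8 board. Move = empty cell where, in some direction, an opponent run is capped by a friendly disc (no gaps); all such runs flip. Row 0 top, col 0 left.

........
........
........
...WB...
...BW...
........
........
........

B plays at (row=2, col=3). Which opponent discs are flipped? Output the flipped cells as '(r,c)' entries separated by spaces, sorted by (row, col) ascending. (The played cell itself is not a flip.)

Dir NW: first cell '.' (not opp) -> no flip
Dir N: first cell '.' (not opp) -> no flip
Dir NE: first cell '.' (not opp) -> no flip
Dir W: first cell '.' (not opp) -> no flip
Dir E: first cell '.' (not opp) -> no flip
Dir SW: first cell '.' (not opp) -> no flip
Dir S: opp run (3,3) capped by B -> flip
Dir SE: first cell 'B' (not opp) -> no flip

Answer: (3,3)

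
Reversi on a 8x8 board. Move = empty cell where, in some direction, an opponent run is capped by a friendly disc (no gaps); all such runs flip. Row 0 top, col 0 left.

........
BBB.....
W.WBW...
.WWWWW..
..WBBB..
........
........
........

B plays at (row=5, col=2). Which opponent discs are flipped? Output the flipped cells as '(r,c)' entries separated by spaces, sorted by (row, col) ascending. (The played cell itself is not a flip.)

Answer: (2,2) (3,2) (4,2)

Derivation:
Dir NW: first cell '.' (not opp) -> no flip
Dir N: opp run (4,2) (3,2) (2,2) capped by B -> flip
Dir NE: first cell 'B' (not opp) -> no flip
Dir W: first cell '.' (not opp) -> no flip
Dir E: first cell '.' (not opp) -> no flip
Dir SW: first cell '.' (not opp) -> no flip
Dir S: first cell '.' (not opp) -> no flip
Dir SE: first cell '.' (not opp) -> no flip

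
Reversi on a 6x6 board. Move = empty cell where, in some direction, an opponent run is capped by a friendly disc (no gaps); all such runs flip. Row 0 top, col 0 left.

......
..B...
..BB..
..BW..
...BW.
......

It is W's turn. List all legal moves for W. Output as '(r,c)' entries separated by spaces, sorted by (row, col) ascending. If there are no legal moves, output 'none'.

Answer: (1,1) (1,3) (3,1) (4,2) (5,3)

Derivation:
(0,1): no bracket -> illegal
(0,2): no bracket -> illegal
(0,3): no bracket -> illegal
(1,1): flips 1 -> legal
(1,3): flips 1 -> legal
(1,4): no bracket -> illegal
(2,1): no bracket -> illegal
(2,4): no bracket -> illegal
(3,1): flips 1 -> legal
(3,4): no bracket -> illegal
(4,1): no bracket -> illegal
(4,2): flips 1 -> legal
(5,2): no bracket -> illegal
(5,3): flips 1 -> legal
(5,4): no bracket -> illegal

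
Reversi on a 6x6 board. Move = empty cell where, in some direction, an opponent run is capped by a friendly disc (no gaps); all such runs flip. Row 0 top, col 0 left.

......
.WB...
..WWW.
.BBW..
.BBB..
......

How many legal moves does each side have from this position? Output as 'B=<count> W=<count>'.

Answer: B=5 W=9

Derivation:
-- B to move --
(0,0): no bracket -> illegal
(0,1): no bracket -> illegal
(0,2): no bracket -> illegal
(1,0): flips 1 -> legal
(1,3): flips 3 -> legal
(1,4): flips 1 -> legal
(1,5): flips 2 -> legal
(2,0): no bracket -> illegal
(2,1): no bracket -> illegal
(2,5): no bracket -> illegal
(3,4): flips 2 -> legal
(3,5): no bracket -> illegal
(4,4): no bracket -> illegal
B mobility = 5
-- W to move --
(0,1): flips 1 -> legal
(0,2): flips 1 -> legal
(0,3): no bracket -> illegal
(1,3): flips 1 -> legal
(2,0): no bracket -> illegal
(2,1): no bracket -> illegal
(3,0): flips 2 -> legal
(3,4): no bracket -> illegal
(4,0): flips 1 -> legal
(4,4): no bracket -> illegal
(5,0): flips 2 -> legal
(5,1): flips 1 -> legal
(5,2): flips 2 -> legal
(5,3): flips 1 -> legal
(5,4): no bracket -> illegal
W mobility = 9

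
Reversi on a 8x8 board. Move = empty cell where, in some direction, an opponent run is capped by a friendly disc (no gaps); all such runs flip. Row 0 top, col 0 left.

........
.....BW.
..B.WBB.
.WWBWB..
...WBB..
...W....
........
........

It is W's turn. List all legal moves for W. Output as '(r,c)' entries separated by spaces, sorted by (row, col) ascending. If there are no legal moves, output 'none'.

Answer: (0,6) (1,2) (1,3) (1,4) (1,7) (2,3) (2,7) (3,6) (4,2) (4,6) (5,4) (5,6)

Derivation:
(0,4): no bracket -> illegal
(0,5): no bracket -> illegal
(0,6): flips 1 -> legal
(1,1): no bracket -> illegal
(1,2): flips 1 -> legal
(1,3): flips 1 -> legal
(1,4): flips 1 -> legal
(1,7): flips 3 -> legal
(2,1): no bracket -> illegal
(2,3): flips 1 -> legal
(2,7): flips 2 -> legal
(3,6): flips 2 -> legal
(3,7): no bracket -> illegal
(4,2): flips 1 -> legal
(4,6): flips 3 -> legal
(5,4): flips 1 -> legal
(5,5): no bracket -> illegal
(5,6): flips 1 -> legal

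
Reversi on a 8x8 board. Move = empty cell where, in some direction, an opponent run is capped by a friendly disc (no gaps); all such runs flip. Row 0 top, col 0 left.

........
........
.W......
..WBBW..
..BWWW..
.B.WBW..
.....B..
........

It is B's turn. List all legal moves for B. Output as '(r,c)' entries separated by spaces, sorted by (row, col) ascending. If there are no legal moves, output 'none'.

(1,0): flips 3 -> legal
(1,1): no bracket -> illegal
(1,2): no bracket -> illegal
(2,0): no bracket -> illegal
(2,2): flips 1 -> legal
(2,3): no bracket -> illegal
(2,4): no bracket -> illegal
(2,5): flips 3 -> legal
(2,6): no bracket -> illegal
(3,0): no bracket -> illegal
(3,1): flips 1 -> legal
(3,6): flips 2 -> legal
(4,1): no bracket -> illegal
(4,6): flips 3 -> legal
(5,2): flips 2 -> legal
(5,6): flips 2 -> legal
(6,2): no bracket -> illegal
(6,3): flips 2 -> legal
(6,4): flips 1 -> legal
(6,6): flips 2 -> legal

Answer: (1,0) (2,2) (2,5) (3,1) (3,6) (4,6) (5,2) (5,6) (6,3) (6,4) (6,6)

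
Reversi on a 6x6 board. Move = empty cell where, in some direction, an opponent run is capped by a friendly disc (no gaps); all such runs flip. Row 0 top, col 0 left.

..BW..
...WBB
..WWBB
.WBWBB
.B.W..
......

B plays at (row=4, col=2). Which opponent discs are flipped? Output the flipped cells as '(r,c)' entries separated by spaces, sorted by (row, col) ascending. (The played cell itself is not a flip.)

Answer: (3,3)

Derivation:
Dir NW: opp run (3,1), next='.' -> no flip
Dir N: first cell 'B' (not opp) -> no flip
Dir NE: opp run (3,3) capped by B -> flip
Dir W: first cell 'B' (not opp) -> no flip
Dir E: opp run (4,3), next='.' -> no flip
Dir SW: first cell '.' (not opp) -> no flip
Dir S: first cell '.' (not opp) -> no flip
Dir SE: first cell '.' (not opp) -> no flip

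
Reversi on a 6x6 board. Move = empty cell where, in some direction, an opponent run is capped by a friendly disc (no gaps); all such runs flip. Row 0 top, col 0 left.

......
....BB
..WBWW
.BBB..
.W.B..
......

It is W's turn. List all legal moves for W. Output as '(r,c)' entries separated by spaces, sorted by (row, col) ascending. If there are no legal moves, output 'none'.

(0,3): flips 1 -> legal
(0,4): flips 1 -> legal
(0,5): flips 4 -> legal
(1,2): no bracket -> illegal
(1,3): no bracket -> illegal
(2,0): no bracket -> illegal
(2,1): flips 1 -> legal
(3,0): no bracket -> illegal
(3,4): no bracket -> illegal
(4,0): flips 1 -> legal
(4,2): flips 2 -> legal
(4,4): flips 1 -> legal
(5,2): no bracket -> illegal
(5,3): no bracket -> illegal
(5,4): no bracket -> illegal

Answer: (0,3) (0,4) (0,5) (2,1) (4,0) (4,2) (4,4)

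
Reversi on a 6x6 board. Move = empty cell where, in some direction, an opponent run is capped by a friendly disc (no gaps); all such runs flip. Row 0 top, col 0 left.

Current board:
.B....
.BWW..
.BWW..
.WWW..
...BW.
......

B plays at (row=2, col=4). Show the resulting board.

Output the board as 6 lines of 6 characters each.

Answer: .B....
.BWW..
.BBBB.
.WWW..
...BW.
......

Derivation:
Place B at (2,4); scan 8 dirs for brackets.
Dir NW: opp run (1,3), next='.' -> no flip
Dir N: first cell '.' (not opp) -> no flip
Dir NE: first cell '.' (not opp) -> no flip
Dir W: opp run (2,3) (2,2) capped by B -> flip
Dir E: first cell '.' (not opp) -> no flip
Dir SW: opp run (3,3), next='.' -> no flip
Dir S: first cell '.' (not opp) -> no flip
Dir SE: first cell '.' (not opp) -> no flip
All flips: (2,2) (2,3)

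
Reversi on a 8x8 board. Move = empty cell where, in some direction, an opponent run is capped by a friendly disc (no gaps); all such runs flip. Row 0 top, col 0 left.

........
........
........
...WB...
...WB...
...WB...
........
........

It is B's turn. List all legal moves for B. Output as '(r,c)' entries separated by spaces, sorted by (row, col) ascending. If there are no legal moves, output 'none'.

(2,2): flips 1 -> legal
(2,3): no bracket -> illegal
(2,4): no bracket -> illegal
(3,2): flips 2 -> legal
(4,2): flips 1 -> legal
(5,2): flips 2 -> legal
(6,2): flips 1 -> legal
(6,3): no bracket -> illegal
(6,4): no bracket -> illegal

Answer: (2,2) (3,2) (4,2) (5,2) (6,2)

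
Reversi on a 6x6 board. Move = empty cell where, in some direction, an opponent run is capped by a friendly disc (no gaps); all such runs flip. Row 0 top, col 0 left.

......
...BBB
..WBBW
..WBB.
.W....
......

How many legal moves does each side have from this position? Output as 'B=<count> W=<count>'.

Answer: B=5 W=6

Derivation:
-- B to move --
(1,1): flips 1 -> legal
(1,2): no bracket -> illegal
(2,1): flips 1 -> legal
(3,0): no bracket -> illegal
(3,1): flips 2 -> legal
(3,5): flips 1 -> legal
(4,0): no bracket -> illegal
(4,2): no bracket -> illegal
(4,3): no bracket -> illegal
(5,0): flips 2 -> legal
(5,1): no bracket -> illegal
(5,2): no bracket -> illegal
B mobility = 5
-- W to move --
(0,2): no bracket -> illegal
(0,3): flips 1 -> legal
(0,4): flips 1 -> legal
(0,5): flips 3 -> legal
(1,2): no bracket -> illegal
(3,5): flips 2 -> legal
(4,2): no bracket -> illegal
(4,3): flips 1 -> legal
(4,4): flips 1 -> legal
(4,5): no bracket -> illegal
W mobility = 6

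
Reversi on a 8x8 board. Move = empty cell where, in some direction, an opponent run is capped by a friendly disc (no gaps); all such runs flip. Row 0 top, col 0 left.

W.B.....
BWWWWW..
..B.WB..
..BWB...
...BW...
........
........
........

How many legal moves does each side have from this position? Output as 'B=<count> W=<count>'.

-- B to move --
(0,1): no bracket -> illegal
(0,3): flips 1 -> legal
(0,4): flips 3 -> legal
(0,5): flips 1 -> legal
(0,6): no bracket -> illegal
(1,6): flips 5 -> legal
(2,0): flips 1 -> legal
(2,1): no bracket -> illegal
(2,3): flips 2 -> legal
(2,6): no bracket -> illegal
(3,5): flips 2 -> legal
(4,2): no bracket -> illegal
(4,5): flips 1 -> legal
(5,3): no bracket -> illegal
(5,4): flips 1 -> legal
(5,5): flips 2 -> legal
B mobility = 10
-- W to move --
(0,1): no bracket -> illegal
(0,3): no bracket -> illegal
(1,6): no bracket -> illegal
(2,0): flips 1 -> legal
(2,1): no bracket -> illegal
(2,3): no bracket -> illegal
(2,6): flips 1 -> legal
(3,1): flips 2 -> legal
(3,5): flips 2 -> legal
(3,6): flips 1 -> legal
(4,1): no bracket -> illegal
(4,2): flips 3 -> legal
(4,5): no bracket -> illegal
(5,2): no bracket -> illegal
(5,3): flips 1 -> legal
(5,4): no bracket -> illegal
W mobility = 7

Answer: B=10 W=7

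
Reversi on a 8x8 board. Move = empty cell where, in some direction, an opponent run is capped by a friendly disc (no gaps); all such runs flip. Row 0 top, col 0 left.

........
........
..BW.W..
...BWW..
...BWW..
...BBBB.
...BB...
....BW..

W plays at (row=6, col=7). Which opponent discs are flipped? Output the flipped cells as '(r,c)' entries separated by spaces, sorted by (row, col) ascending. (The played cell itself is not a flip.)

Answer: (5,6)

Derivation:
Dir NW: opp run (5,6) capped by W -> flip
Dir N: first cell '.' (not opp) -> no flip
Dir NE: edge -> no flip
Dir W: first cell '.' (not opp) -> no flip
Dir E: edge -> no flip
Dir SW: first cell '.' (not opp) -> no flip
Dir S: first cell '.' (not opp) -> no flip
Dir SE: edge -> no flip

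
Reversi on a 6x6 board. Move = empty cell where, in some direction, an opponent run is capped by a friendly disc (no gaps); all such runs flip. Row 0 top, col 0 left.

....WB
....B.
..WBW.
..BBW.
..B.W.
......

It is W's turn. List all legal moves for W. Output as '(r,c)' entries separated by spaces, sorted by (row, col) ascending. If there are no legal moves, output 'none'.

Answer: (1,2) (3,1) (5,1) (5,2)

Derivation:
(0,3): no bracket -> illegal
(1,2): flips 1 -> legal
(1,3): no bracket -> illegal
(1,5): no bracket -> illegal
(2,1): no bracket -> illegal
(2,5): no bracket -> illegal
(3,1): flips 2 -> legal
(4,1): no bracket -> illegal
(4,3): no bracket -> illegal
(5,1): flips 2 -> legal
(5,2): flips 2 -> legal
(5,3): no bracket -> illegal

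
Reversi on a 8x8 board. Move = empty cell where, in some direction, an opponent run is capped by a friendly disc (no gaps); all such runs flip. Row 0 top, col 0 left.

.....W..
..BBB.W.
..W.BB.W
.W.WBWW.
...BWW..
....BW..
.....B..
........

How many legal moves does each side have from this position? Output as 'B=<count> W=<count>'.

Answer: B=9 W=11

Derivation:
-- B to move --
(0,4): no bracket -> illegal
(0,6): no bracket -> illegal
(0,7): flips 1 -> legal
(1,1): no bracket -> illegal
(1,5): no bracket -> illegal
(1,7): no bracket -> illegal
(2,0): no bracket -> illegal
(2,1): no bracket -> illegal
(2,3): flips 1 -> legal
(2,6): no bracket -> illegal
(3,0): no bracket -> illegal
(3,2): flips 2 -> legal
(3,7): flips 2 -> legal
(4,0): flips 2 -> legal
(4,1): no bracket -> illegal
(4,2): flips 1 -> legal
(4,6): flips 3 -> legal
(4,7): flips 1 -> legal
(5,3): no bracket -> illegal
(5,6): flips 2 -> legal
(6,4): no bracket -> illegal
(6,6): no bracket -> illegal
B mobility = 9
-- W to move --
(0,1): no bracket -> illegal
(0,2): flips 3 -> legal
(0,3): flips 2 -> legal
(0,4): flips 4 -> legal
(1,1): no bracket -> illegal
(1,5): flips 2 -> legal
(2,1): no bracket -> illegal
(2,3): flips 2 -> legal
(2,6): no bracket -> illegal
(3,2): no bracket -> illegal
(4,2): flips 1 -> legal
(5,2): flips 3 -> legal
(5,3): flips 2 -> legal
(5,6): no bracket -> illegal
(6,3): flips 1 -> legal
(6,4): flips 1 -> legal
(6,6): no bracket -> illegal
(7,4): no bracket -> illegal
(7,5): flips 1 -> legal
(7,6): no bracket -> illegal
W mobility = 11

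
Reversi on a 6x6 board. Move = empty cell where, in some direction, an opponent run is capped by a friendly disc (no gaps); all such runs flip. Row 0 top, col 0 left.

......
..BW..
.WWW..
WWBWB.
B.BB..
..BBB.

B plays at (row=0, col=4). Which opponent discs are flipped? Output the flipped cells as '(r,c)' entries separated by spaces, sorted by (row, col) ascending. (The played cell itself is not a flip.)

Answer: (1,3) (2,2) (3,1)

Derivation:
Dir NW: edge -> no flip
Dir N: edge -> no flip
Dir NE: edge -> no flip
Dir W: first cell '.' (not opp) -> no flip
Dir E: first cell '.' (not opp) -> no flip
Dir SW: opp run (1,3) (2,2) (3,1) capped by B -> flip
Dir S: first cell '.' (not opp) -> no flip
Dir SE: first cell '.' (not opp) -> no flip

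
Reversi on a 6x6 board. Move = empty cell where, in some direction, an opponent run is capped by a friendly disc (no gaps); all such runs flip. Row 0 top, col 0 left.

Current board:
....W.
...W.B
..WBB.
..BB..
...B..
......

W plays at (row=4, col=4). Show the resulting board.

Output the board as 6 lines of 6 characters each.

Place W at (4,4); scan 8 dirs for brackets.
Dir NW: opp run (3,3) capped by W -> flip
Dir N: first cell '.' (not opp) -> no flip
Dir NE: first cell '.' (not opp) -> no flip
Dir W: opp run (4,3), next='.' -> no flip
Dir E: first cell '.' (not opp) -> no flip
Dir SW: first cell '.' (not opp) -> no flip
Dir S: first cell '.' (not opp) -> no flip
Dir SE: first cell '.' (not opp) -> no flip
All flips: (3,3)

Answer: ....W.
...W.B
..WBB.
..BW..
...BW.
......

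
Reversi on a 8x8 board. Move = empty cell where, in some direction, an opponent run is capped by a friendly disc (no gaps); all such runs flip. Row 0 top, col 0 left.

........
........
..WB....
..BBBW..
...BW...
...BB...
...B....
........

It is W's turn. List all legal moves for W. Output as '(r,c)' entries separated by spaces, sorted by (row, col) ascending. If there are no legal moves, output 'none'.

Answer: (2,4) (3,1) (4,2) (6,2) (6,4)

Derivation:
(1,2): no bracket -> illegal
(1,3): no bracket -> illegal
(1,4): no bracket -> illegal
(2,1): no bracket -> illegal
(2,4): flips 2 -> legal
(2,5): no bracket -> illegal
(3,1): flips 3 -> legal
(4,1): no bracket -> illegal
(4,2): flips 2 -> legal
(4,5): no bracket -> illegal
(5,2): no bracket -> illegal
(5,5): no bracket -> illegal
(6,2): flips 1 -> legal
(6,4): flips 1 -> legal
(6,5): no bracket -> illegal
(7,2): no bracket -> illegal
(7,3): no bracket -> illegal
(7,4): no bracket -> illegal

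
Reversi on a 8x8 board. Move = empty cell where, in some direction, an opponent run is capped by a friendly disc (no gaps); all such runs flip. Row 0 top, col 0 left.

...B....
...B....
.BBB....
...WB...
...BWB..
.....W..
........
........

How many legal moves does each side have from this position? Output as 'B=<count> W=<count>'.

Answer: B=4 W=6

Derivation:
-- B to move --
(2,4): no bracket -> illegal
(3,2): flips 1 -> legal
(3,5): no bracket -> illegal
(4,2): no bracket -> illegal
(4,6): no bracket -> illegal
(5,3): no bracket -> illegal
(5,4): flips 1 -> legal
(5,6): no bracket -> illegal
(6,4): no bracket -> illegal
(6,5): flips 1 -> legal
(6,6): flips 3 -> legal
B mobility = 4
-- W to move --
(0,2): no bracket -> illegal
(0,4): no bracket -> illegal
(1,0): no bracket -> illegal
(1,1): flips 1 -> legal
(1,2): no bracket -> illegal
(1,4): no bracket -> illegal
(2,0): no bracket -> illegal
(2,4): flips 1 -> legal
(2,5): no bracket -> illegal
(3,0): no bracket -> illegal
(3,1): no bracket -> illegal
(3,2): no bracket -> illegal
(3,5): flips 2 -> legal
(3,6): no bracket -> illegal
(4,2): flips 1 -> legal
(4,6): flips 1 -> legal
(5,2): no bracket -> illegal
(5,3): flips 1 -> legal
(5,4): no bracket -> illegal
(5,6): no bracket -> illegal
W mobility = 6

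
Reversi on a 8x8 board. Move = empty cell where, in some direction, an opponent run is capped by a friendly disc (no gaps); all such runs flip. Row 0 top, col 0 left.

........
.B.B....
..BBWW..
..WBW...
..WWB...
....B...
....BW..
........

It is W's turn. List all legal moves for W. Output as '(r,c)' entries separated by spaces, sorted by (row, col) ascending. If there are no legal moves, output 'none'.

(0,0): no bracket -> illegal
(0,1): no bracket -> illegal
(0,2): flips 1 -> legal
(0,3): flips 3 -> legal
(0,4): no bracket -> illegal
(1,0): no bracket -> illegal
(1,2): flips 2 -> legal
(1,4): flips 1 -> legal
(2,0): no bracket -> illegal
(2,1): flips 2 -> legal
(3,1): no bracket -> illegal
(3,5): no bracket -> illegal
(4,5): flips 1 -> legal
(5,3): no bracket -> illegal
(5,5): no bracket -> illegal
(6,3): flips 1 -> legal
(7,3): no bracket -> illegal
(7,4): flips 3 -> legal
(7,5): no bracket -> illegal

Answer: (0,2) (0,3) (1,2) (1,4) (2,1) (4,5) (6,3) (7,4)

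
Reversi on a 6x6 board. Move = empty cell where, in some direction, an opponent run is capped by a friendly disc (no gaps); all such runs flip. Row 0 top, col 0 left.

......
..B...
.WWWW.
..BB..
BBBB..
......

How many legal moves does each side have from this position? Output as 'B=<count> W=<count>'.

-- B to move --
(1,0): flips 1 -> legal
(1,1): flips 1 -> legal
(1,3): flips 1 -> legal
(1,4): flips 1 -> legal
(1,5): flips 1 -> legal
(2,0): no bracket -> illegal
(2,5): no bracket -> illegal
(3,0): flips 1 -> legal
(3,1): no bracket -> illegal
(3,4): flips 1 -> legal
(3,5): no bracket -> illegal
B mobility = 7
-- W to move --
(0,1): flips 1 -> legal
(0,2): flips 1 -> legal
(0,3): flips 1 -> legal
(1,1): no bracket -> illegal
(1,3): no bracket -> illegal
(3,0): no bracket -> illegal
(3,1): no bracket -> illegal
(3,4): no bracket -> illegal
(4,4): flips 1 -> legal
(5,0): flips 2 -> legal
(5,1): flips 2 -> legal
(5,2): flips 2 -> legal
(5,3): flips 2 -> legal
(5,4): flips 2 -> legal
W mobility = 9

Answer: B=7 W=9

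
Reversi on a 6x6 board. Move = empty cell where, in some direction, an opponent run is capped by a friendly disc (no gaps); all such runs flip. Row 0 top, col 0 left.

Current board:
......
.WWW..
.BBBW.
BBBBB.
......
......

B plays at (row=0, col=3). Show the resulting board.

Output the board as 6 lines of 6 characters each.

Answer: ...B..
.WBB..
.BBBW.
BBBBB.
......
......

Derivation:
Place B at (0,3); scan 8 dirs for brackets.
Dir NW: edge -> no flip
Dir N: edge -> no flip
Dir NE: edge -> no flip
Dir W: first cell '.' (not opp) -> no flip
Dir E: first cell '.' (not opp) -> no flip
Dir SW: opp run (1,2) capped by B -> flip
Dir S: opp run (1,3) capped by B -> flip
Dir SE: first cell '.' (not opp) -> no flip
All flips: (1,2) (1,3)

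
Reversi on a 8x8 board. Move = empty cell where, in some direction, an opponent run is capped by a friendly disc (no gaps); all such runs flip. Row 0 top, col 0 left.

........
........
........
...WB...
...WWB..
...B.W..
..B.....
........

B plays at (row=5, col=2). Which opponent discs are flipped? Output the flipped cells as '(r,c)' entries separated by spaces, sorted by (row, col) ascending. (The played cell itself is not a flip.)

Dir NW: first cell '.' (not opp) -> no flip
Dir N: first cell '.' (not opp) -> no flip
Dir NE: opp run (4,3) capped by B -> flip
Dir W: first cell '.' (not opp) -> no flip
Dir E: first cell 'B' (not opp) -> no flip
Dir SW: first cell '.' (not opp) -> no flip
Dir S: first cell 'B' (not opp) -> no flip
Dir SE: first cell '.' (not opp) -> no flip

Answer: (4,3)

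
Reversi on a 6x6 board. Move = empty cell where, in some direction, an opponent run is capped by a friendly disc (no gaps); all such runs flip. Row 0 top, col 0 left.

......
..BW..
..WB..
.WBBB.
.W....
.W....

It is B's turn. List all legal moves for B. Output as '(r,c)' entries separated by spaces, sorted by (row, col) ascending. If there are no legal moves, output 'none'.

(0,2): no bracket -> illegal
(0,3): flips 1 -> legal
(0,4): no bracket -> illegal
(1,1): flips 1 -> legal
(1,4): flips 1 -> legal
(2,0): no bracket -> illegal
(2,1): flips 1 -> legal
(2,4): no bracket -> illegal
(3,0): flips 1 -> legal
(4,0): no bracket -> illegal
(4,2): no bracket -> illegal
(5,0): flips 1 -> legal
(5,2): no bracket -> illegal

Answer: (0,3) (1,1) (1,4) (2,1) (3,0) (5,0)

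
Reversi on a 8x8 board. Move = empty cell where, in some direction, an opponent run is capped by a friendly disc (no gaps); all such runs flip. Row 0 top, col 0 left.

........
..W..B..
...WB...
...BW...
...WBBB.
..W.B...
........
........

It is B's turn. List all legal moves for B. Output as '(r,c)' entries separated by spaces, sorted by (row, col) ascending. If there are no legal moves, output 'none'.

(0,1): flips 3 -> legal
(0,2): no bracket -> illegal
(0,3): no bracket -> illegal
(1,1): no bracket -> illegal
(1,3): flips 1 -> legal
(1,4): no bracket -> illegal
(2,1): no bracket -> illegal
(2,2): flips 1 -> legal
(2,5): no bracket -> illegal
(3,2): flips 1 -> legal
(3,5): flips 1 -> legal
(4,1): no bracket -> illegal
(4,2): flips 1 -> legal
(5,1): no bracket -> illegal
(5,3): flips 1 -> legal
(6,1): no bracket -> illegal
(6,2): no bracket -> illegal
(6,3): no bracket -> illegal

Answer: (0,1) (1,3) (2,2) (3,2) (3,5) (4,2) (5,3)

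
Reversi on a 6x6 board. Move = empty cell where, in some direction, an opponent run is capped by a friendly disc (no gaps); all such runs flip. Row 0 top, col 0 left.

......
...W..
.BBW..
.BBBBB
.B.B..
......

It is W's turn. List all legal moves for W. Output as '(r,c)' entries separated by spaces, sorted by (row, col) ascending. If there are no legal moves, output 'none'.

Answer: (2,0) (4,0) (4,5) (5,0) (5,3)

Derivation:
(1,0): no bracket -> illegal
(1,1): no bracket -> illegal
(1,2): no bracket -> illegal
(2,0): flips 2 -> legal
(2,4): no bracket -> illegal
(2,5): no bracket -> illegal
(3,0): no bracket -> illegal
(4,0): flips 2 -> legal
(4,2): no bracket -> illegal
(4,4): no bracket -> illegal
(4,5): flips 1 -> legal
(5,0): flips 2 -> legal
(5,1): no bracket -> illegal
(5,2): no bracket -> illegal
(5,3): flips 2 -> legal
(5,4): no bracket -> illegal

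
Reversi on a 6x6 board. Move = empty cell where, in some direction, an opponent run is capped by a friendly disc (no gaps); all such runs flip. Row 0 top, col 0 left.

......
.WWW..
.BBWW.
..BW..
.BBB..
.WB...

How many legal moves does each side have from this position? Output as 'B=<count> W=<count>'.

-- B to move --
(0,0): flips 1 -> legal
(0,1): flips 1 -> legal
(0,2): flips 1 -> legal
(0,3): flips 4 -> legal
(0,4): flips 1 -> legal
(1,0): no bracket -> illegal
(1,4): flips 1 -> legal
(1,5): flips 2 -> legal
(2,0): no bracket -> illegal
(2,5): flips 2 -> legal
(3,4): flips 1 -> legal
(3,5): no bracket -> illegal
(4,0): no bracket -> illegal
(4,4): flips 1 -> legal
(5,0): flips 1 -> legal
B mobility = 11
-- W to move --
(1,0): no bracket -> illegal
(2,0): flips 2 -> legal
(3,0): flips 1 -> legal
(3,1): flips 4 -> legal
(3,4): no bracket -> illegal
(4,0): no bracket -> illegal
(4,4): no bracket -> illegal
(5,0): flips 2 -> legal
(5,3): flips 2 -> legal
(5,4): no bracket -> illegal
W mobility = 5

Answer: B=11 W=5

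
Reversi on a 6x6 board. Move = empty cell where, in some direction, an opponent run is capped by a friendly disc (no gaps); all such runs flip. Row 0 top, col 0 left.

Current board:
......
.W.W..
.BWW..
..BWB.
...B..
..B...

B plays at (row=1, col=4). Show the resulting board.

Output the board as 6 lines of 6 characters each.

Place B at (1,4); scan 8 dirs for brackets.
Dir NW: first cell '.' (not opp) -> no flip
Dir N: first cell '.' (not opp) -> no flip
Dir NE: first cell '.' (not opp) -> no flip
Dir W: opp run (1,3), next='.' -> no flip
Dir E: first cell '.' (not opp) -> no flip
Dir SW: opp run (2,3) capped by B -> flip
Dir S: first cell '.' (not opp) -> no flip
Dir SE: first cell '.' (not opp) -> no flip
All flips: (2,3)

Answer: ......
.W.WB.
.BWB..
..BWB.
...B..
..B...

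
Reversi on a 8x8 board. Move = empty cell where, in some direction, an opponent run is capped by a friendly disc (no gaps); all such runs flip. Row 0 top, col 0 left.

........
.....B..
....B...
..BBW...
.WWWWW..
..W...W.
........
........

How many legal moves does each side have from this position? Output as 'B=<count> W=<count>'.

Answer: B=7 W=6

Derivation:
-- B to move --
(2,3): no bracket -> illegal
(2,5): no bracket -> illegal
(3,0): no bracket -> illegal
(3,1): no bracket -> illegal
(3,5): flips 1 -> legal
(3,6): no bracket -> illegal
(4,0): no bracket -> illegal
(4,6): no bracket -> illegal
(4,7): no bracket -> illegal
(5,0): flips 1 -> legal
(5,1): flips 1 -> legal
(5,3): flips 1 -> legal
(5,4): flips 3 -> legal
(5,5): flips 1 -> legal
(5,7): no bracket -> illegal
(6,1): no bracket -> illegal
(6,2): flips 2 -> legal
(6,3): no bracket -> illegal
(6,5): no bracket -> illegal
(6,6): no bracket -> illegal
(6,7): no bracket -> illegal
B mobility = 7
-- W to move --
(0,4): no bracket -> illegal
(0,5): no bracket -> illegal
(0,6): flips 3 -> legal
(1,3): no bracket -> illegal
(1,4): flips 1 -> legal
(1,6): no bracket -> illegal
(2,1): flips 1 -> legal
(2,2): flips 2 -> legal
(2,3): flips 2 -> legal
(2,5): no bracket -> illegal
(2,6): no bracket -> illegal
(3,1): flips 2 -> legal
(3,5): no bracket -> illegal
W mobility = 6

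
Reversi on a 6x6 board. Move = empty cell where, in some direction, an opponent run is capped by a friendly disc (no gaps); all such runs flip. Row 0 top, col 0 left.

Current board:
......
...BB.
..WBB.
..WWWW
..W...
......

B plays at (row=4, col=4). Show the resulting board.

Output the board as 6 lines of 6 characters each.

Answer: ......
...BB.
..WBB.
..WWBW
..W.B.
......

Derivation:
Place B at (4,4); scan 8 dirs for brackets.
Dir NW: opp run (3,3) (2,2), next='.' -> no flip
Dir N: opp run (3,4) capped by B -> flip
Dir NE: opp run (3,5), next=edge -> no flip
Dir W: first cell '.' (not opp) -> no flip
Dir E: first cell '.' (not opp) -> no flip
Dir SW: first cell '.' (not opp) -> no flip
Dir S: first cell '.' (not opp) -> no flip
Dir SE: first cell '.' (not opp) -> no flip
All flips: (3,4)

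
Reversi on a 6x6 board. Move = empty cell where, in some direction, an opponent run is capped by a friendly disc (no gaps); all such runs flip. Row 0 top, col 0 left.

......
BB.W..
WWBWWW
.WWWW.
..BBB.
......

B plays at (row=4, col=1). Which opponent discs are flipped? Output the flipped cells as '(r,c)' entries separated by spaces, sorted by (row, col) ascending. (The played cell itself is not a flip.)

Dir NW: first cell '.' (not opp) -> no flip
Dir N: opp run (3,1) (2,1) capped by B -> flip
Dir NE: opp run (3,2) (2,3), next='.' -> no flip
Dir W: first cell '.' (not opp) -> no flip
Dir E: first cell 'B' (not opp) -> no flip
Dir SW: first cell '.' (not opp) -> no flip
Dir S: first cell '.' (not opp) -> no flip
Dir SE: first cell '.' (not opp) -> no flip

Answer: (2,1) (3,1)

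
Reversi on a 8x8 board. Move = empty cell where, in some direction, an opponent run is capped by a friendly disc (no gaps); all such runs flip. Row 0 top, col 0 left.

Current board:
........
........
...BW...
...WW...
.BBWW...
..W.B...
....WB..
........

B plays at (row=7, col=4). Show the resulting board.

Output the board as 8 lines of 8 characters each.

Place B at (7,4); scan 8 dirs for brackets.
Dir NW: first cell '.' (not opp) -> no flip
Dir N: opp run (6,4) capped by B -> flip
Dir NE: first cell 'B' (not opp) -> no flip
Dir W: first cell '.' (not opp) -> no flip
Dir E: first cell '.' (not opp) -> no flip
Dir SW: edge -> no flip
Dir S: edge -> no flip
Dir SE: edge -> no flip
All flips: (6,4)

Answer: ........
........
...BW...
...WW...
.BBWW...
..W.B...
....BB..
....B...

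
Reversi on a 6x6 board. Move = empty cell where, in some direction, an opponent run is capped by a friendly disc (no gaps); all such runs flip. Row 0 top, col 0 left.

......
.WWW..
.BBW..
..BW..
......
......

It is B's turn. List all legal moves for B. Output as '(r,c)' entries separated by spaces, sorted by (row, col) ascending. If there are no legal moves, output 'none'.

Answer: (0,0) (0,1) (0,2) (0,3) (0,4) (1,4) (2,4) (3,4) (4,4)

Derivation:
(0,0): flips 1 -> legal
(0,1): flips 1 -> legal
(0,2): flips 1 -> legal
(0,3): flips 1 -> legal
(0,4): flips 1 -> legal
(1,0): no bracket -> illegal
(1,4): flips 1 -> legal
(2,0): no bracket -> illegal
(2,4): flips 1 -> legal
(3,4): flips 1 -> legal
(4,2): no bracket -> illegal
(4,3): no bracket -> illegal
(4,4): flips 1 -> legal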